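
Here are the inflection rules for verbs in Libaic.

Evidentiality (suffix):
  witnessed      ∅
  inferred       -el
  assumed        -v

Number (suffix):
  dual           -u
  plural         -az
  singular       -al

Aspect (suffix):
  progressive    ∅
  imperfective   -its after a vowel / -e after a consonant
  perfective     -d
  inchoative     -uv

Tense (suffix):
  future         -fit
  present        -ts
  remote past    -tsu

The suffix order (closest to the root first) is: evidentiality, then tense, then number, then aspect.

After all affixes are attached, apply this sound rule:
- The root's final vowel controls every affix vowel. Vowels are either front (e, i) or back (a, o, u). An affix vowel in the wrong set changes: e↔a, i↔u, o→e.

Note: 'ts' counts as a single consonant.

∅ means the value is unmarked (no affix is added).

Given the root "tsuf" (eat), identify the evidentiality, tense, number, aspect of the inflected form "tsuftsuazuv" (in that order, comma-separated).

witnessed, remote past, plural, inchoative

Segment: tsuf-tsu-az-uv.
evidentiality: ∅ → witnessed.
tense: -tsu → remote past.
number: -az → plural.
aspect: -uv → inchoative.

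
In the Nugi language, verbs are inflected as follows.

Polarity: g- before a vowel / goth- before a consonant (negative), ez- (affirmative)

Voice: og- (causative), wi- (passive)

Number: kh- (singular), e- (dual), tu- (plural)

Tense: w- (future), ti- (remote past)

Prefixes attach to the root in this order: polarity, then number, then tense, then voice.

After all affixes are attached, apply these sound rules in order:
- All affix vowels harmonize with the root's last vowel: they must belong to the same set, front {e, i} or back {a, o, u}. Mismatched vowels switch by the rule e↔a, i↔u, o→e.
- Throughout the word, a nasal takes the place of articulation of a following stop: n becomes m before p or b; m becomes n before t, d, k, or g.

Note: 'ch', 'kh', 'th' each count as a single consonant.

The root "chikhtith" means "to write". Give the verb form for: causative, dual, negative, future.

egwegethchikhtith

Attach polarity negative goth- (before consonant 'ch') → gothchikhtith.
Attach number dual e- → egothchikhtith.
Attach tense future w- → wegothchikhtith.
Attach voice causative og- → ogwegothchikhtith.
Apply vowel harmony: ogwegothchikhtith → egwegethchikhtith.
Nasal assimilation: no change.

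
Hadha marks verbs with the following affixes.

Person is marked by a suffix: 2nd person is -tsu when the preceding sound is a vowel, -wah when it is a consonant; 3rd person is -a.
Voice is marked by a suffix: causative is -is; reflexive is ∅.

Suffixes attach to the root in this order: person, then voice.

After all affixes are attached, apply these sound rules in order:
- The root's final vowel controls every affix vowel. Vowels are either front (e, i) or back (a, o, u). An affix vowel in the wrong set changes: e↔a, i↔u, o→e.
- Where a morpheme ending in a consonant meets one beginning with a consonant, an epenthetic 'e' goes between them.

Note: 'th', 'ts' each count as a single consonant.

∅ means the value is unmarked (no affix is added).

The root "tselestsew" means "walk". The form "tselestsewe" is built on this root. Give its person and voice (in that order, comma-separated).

Segment: tselestsew-a.
person: -a → 3rd person.
voice: ∅ → reflexive.

3rd person, reflexive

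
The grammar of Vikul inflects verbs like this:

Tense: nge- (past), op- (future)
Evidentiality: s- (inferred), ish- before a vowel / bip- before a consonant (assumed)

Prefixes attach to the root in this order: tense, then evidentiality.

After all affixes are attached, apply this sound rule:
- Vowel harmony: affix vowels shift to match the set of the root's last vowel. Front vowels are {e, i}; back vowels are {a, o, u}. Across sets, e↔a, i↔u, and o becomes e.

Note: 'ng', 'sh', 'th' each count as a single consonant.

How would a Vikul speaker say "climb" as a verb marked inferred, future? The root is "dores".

Attach tense future op- → opdores.
Attach evidentiality inferred s- → sopdores.
Apply vowel harmony: sopdores → sepdores.

sepdores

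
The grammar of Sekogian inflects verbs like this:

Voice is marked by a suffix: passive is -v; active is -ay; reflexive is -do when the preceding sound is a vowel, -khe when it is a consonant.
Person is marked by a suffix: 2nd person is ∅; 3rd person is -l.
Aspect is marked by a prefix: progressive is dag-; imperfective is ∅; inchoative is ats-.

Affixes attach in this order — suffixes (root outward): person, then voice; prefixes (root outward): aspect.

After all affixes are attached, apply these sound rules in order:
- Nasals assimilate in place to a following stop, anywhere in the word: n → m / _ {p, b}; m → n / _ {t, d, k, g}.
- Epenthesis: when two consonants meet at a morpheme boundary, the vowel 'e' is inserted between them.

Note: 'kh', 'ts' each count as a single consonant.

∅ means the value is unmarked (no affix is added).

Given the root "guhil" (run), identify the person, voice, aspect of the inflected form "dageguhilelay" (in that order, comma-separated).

3rd person, active, progressive

Segment: dag-guhil-l-ay.
person: -l → 3rd person.
voice: -ay → active.
aspect: dag- → progressive.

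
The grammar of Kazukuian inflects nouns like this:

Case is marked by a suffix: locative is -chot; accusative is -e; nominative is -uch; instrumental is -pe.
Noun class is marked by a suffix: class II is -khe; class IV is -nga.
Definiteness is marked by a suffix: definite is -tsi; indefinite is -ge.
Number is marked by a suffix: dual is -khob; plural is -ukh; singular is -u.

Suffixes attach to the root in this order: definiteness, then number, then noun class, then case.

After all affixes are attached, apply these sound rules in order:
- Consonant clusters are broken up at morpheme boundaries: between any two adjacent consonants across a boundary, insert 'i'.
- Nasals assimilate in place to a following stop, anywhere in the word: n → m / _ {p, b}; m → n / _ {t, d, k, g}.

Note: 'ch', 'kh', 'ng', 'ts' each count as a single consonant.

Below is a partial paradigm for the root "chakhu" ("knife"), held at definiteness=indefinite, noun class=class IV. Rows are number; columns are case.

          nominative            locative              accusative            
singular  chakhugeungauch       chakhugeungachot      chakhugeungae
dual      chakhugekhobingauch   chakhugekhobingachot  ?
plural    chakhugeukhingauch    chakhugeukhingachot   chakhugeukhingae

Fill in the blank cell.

chakhugekhobingae

Attach definiteness indefinite -ge → chakhuge.
Attach number dual -khob → chakhugekhob.
Attach noun class class IV -nga → chakhugekhobnga.
Attach case accusative -e → chakhugekhobngae.
Apply epenthesis: chakhugekhobngae → chakhugekhobingae.
Nasal assimilation: no change.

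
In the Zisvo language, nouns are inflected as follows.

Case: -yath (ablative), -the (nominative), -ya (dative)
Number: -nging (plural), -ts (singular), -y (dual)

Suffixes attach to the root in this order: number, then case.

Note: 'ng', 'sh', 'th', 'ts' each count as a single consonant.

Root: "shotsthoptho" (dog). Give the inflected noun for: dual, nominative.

shotsthopthoythe

Attach number dual -y → shotsthopthoy.
Attach case nominative -the → shotsthopthoythe.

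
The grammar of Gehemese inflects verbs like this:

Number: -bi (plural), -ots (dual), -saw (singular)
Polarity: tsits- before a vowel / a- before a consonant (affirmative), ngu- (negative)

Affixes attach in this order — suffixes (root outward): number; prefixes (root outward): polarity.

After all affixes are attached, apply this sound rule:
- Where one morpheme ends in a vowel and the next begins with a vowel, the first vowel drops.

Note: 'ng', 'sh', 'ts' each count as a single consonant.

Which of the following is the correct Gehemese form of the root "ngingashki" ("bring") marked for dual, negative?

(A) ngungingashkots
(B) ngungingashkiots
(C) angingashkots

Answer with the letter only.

Attach number dual -ots → ngingashkiots.
Attach polarity negative ngu- → ngungingashkiots.
Apply vowel deletion: ngungingashkiots → ngungingashkots.
So the correct form is ngungingashkots, option (A).
(C) angingashkots is wrong: it uses affirmative instead of negative for polarity.
(B) ngungingashkiots is wrong: it fails to apply the sound rule(s).

A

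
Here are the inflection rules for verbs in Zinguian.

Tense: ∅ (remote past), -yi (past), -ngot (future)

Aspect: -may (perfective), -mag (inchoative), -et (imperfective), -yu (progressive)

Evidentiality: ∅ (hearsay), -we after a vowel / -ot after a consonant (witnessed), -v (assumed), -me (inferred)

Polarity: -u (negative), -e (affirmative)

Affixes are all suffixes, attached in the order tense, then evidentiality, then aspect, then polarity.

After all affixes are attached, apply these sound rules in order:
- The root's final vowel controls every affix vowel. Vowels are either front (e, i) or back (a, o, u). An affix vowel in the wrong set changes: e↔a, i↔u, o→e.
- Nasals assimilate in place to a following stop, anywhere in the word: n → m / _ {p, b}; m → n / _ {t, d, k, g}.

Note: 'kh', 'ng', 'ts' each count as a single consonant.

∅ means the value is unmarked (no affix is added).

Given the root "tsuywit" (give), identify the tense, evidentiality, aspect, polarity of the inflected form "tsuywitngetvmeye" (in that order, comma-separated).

future, assumed, perfective, affirmative

Segment: tsuywit-ngot-v-may-e.
tense: -ngot → future.
evidentiality: -v → assumed.
aspect: -may → perfective.
polarity: -e → affirmative.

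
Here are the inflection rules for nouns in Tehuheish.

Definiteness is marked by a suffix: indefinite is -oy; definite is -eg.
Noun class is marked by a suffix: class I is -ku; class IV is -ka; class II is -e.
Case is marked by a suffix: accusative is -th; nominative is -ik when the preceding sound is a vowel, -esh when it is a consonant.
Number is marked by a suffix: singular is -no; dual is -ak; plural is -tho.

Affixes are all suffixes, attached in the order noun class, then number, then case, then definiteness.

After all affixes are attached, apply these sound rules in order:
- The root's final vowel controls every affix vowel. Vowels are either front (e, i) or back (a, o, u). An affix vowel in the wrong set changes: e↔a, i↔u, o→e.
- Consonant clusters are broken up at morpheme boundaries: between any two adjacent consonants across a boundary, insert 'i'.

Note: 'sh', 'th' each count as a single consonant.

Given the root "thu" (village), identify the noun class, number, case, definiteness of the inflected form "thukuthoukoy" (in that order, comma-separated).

class I, plural, nominative, indefinite

Segment: thu-ku-tho-ik-oy.
noun class: -ku → class I.
number: -tho → plural.
case: -ik/esh → nominative.
definiteness: -oy → indefinite.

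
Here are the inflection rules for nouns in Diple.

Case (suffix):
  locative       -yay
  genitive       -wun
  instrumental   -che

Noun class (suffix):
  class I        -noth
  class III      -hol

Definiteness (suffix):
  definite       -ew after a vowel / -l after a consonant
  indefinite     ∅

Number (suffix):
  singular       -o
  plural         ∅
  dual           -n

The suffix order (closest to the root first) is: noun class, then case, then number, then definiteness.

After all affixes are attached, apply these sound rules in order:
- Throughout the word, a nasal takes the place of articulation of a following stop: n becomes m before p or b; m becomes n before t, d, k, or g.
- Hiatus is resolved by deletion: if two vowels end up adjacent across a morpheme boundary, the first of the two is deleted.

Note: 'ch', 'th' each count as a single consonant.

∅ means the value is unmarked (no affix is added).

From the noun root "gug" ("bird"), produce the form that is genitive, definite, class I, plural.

gugnothwunl

Attach noun class class I -noth → gugnoth.
Attach case genitive -wun → gugnothwun.
number = plural: zero marking, form stays gugnothwun.
Attach definiteness definite -l (after consonant 'n') → gugnothwunl.
Nasal assimilation: no change.
Vowel deletion: no change.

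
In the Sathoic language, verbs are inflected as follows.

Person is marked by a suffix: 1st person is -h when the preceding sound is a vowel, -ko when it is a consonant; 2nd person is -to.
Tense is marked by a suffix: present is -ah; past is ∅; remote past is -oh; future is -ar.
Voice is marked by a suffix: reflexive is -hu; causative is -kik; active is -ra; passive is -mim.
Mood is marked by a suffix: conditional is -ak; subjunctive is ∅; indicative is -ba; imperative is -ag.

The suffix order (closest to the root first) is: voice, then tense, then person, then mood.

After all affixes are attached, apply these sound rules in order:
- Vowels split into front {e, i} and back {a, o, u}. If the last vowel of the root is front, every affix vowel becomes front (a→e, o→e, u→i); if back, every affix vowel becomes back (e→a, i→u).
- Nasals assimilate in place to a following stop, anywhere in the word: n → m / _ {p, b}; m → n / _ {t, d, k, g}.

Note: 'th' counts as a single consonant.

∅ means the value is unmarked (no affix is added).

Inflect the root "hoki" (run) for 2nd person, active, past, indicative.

hokiretebe

Attach voice active -ra → hokira.
tense = past: zero marking, form stays hokira.
Attach person 2nd person -to → hokirato.
Attach mood indicative -ba → hokiratoba.
Apply vowel harmony: hokiratoba → hokiretebe.
Nasal assimilation: no change.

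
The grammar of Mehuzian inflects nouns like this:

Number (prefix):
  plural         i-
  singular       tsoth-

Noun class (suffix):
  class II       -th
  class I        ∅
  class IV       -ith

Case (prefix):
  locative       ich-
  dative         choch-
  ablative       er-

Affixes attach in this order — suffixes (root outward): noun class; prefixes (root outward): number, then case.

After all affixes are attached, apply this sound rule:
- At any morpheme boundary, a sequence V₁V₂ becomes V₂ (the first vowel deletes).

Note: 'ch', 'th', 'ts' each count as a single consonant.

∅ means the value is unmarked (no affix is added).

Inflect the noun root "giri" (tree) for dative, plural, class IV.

chochigirith

Attach noun class class IV -ith → giriith.
Attach number plural i- → igiriith.
Attach case dative choch- → chochigiriith.
Apply vowel deletion: chochigiriith → chochigirith.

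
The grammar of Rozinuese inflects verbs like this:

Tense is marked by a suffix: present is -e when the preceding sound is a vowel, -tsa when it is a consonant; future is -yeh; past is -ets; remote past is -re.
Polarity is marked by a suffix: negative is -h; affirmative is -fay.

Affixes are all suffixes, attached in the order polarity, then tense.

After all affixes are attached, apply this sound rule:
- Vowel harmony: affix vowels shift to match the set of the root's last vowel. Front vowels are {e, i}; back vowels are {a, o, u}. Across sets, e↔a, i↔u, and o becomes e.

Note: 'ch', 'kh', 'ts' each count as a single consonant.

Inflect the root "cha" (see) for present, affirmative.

Attach polarity affirmative -fay → chafay.
Attach tense present -tsa (after consonant 'y') → chafaytsa.
Vowel harmony: no change.

chafaytsa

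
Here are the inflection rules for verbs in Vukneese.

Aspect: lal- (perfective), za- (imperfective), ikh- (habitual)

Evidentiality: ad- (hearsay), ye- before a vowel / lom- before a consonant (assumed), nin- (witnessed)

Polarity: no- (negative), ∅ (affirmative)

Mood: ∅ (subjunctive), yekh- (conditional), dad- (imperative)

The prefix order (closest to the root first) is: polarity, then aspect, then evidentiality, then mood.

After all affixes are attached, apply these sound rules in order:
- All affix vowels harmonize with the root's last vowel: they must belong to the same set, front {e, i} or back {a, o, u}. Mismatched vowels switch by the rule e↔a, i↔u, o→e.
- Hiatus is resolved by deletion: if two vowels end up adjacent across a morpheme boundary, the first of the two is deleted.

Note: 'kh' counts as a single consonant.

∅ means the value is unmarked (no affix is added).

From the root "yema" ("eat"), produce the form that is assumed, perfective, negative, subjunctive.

Attach polarity negative no- → noyema.
Attach aspect perfective lal- → lalnoyema.
Attach evidentiality assumed lom- (before consonant 'l') → lomlalnoyema.
mood = subjunctive: zero marking, form stays lomlalnoyema.
Vowel harmony: no change.
Vowel deletion: no change.

lomlalnoyema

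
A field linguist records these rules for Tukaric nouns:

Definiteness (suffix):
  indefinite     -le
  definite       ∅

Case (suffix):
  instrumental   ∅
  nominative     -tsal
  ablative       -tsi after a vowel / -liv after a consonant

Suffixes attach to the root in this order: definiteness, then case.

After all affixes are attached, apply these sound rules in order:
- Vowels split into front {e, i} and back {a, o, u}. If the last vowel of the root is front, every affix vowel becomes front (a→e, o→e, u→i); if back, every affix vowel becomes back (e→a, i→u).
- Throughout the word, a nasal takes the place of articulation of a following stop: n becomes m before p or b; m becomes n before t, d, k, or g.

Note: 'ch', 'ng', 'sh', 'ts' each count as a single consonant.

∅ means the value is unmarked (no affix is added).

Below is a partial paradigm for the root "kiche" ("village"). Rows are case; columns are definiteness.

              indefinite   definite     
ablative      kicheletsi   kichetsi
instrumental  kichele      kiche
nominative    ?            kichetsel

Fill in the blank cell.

kicheletsel

Attach definiteness indefinite -le → kichele.
Attach case nominative -tsal → kicheletsal.
Apply vowel harmony: kicheletsal → kicheletsel.
Nasal assimilation: no change.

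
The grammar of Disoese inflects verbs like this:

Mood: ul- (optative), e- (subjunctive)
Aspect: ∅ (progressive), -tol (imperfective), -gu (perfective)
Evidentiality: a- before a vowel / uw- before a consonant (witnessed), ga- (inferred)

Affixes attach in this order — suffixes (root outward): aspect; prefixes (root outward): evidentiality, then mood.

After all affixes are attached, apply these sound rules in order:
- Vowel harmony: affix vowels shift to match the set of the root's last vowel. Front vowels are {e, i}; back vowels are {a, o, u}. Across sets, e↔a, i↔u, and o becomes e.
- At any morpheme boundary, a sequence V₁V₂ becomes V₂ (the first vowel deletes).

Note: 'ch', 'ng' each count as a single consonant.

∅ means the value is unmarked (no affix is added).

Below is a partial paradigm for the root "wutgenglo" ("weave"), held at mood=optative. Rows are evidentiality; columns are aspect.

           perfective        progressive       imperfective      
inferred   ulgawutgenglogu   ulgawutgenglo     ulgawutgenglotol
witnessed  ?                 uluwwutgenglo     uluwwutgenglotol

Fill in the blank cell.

uluwwutgenglogu

Attach evidentiality witnessed uw- (before consonant 'w') → uwwutgenglo.
Attach aspect perfective -gu → uwwutgenglogu.
Attach mood optative ul- → uluwwutgenglogu.
Vowel harmony: no change.
Vowel deletion: no change.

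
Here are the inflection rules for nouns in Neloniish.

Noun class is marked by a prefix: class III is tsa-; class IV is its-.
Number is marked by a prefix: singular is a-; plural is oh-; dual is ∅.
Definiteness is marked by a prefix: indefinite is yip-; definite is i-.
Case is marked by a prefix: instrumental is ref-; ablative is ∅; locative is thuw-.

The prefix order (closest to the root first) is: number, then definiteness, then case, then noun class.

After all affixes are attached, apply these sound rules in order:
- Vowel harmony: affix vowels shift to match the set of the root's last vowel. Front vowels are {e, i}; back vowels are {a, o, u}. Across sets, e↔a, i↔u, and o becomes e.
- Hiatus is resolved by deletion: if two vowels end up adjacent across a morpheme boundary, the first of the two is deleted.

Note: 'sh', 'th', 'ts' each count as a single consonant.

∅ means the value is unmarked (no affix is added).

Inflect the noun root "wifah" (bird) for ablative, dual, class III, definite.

tsuwifah

number = dual: zero marking, form stays wifah.
Attach definiteness definite i- → iwifah.
case = ablative: zero marking, form stays iwifah.
Attach noun class class III tsa- → tsaiwifah.
Apply vowel harmony: tsaiwifah → tsauwifah.
Apply vowel deletion: tsauwifah → tsuwifah.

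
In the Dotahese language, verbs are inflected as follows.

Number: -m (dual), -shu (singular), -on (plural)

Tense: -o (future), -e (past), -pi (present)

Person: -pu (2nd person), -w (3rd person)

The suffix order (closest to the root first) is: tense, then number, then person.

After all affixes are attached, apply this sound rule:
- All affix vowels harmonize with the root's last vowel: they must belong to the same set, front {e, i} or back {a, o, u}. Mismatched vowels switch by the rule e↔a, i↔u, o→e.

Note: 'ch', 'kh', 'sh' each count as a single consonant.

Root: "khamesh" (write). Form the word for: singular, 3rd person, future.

Attach tense future -o → khamesho.
Attach number singular -shu → khameshoshu.
Attach person 3rd person -w → khameshoshuw.
Apply vowel harmony: khameshoshuw → khamesheshiw.

khamesheshiw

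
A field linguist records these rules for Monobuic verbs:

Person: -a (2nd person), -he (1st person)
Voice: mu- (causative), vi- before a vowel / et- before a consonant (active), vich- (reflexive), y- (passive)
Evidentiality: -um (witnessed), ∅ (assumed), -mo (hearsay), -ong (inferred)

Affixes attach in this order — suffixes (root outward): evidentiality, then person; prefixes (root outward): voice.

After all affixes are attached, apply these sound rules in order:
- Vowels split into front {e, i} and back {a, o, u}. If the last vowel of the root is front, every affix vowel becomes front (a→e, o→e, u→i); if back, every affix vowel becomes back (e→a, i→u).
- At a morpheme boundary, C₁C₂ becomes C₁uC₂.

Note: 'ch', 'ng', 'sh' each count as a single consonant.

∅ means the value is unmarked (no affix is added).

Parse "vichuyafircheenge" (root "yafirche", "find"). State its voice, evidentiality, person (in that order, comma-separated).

reflexive, inferred, 2nd person

Segment: vich-yafirche-ong-a.
voice: vich- → reflexive.
evidentiality: -ong → inferred.
person: -a → 2nd person.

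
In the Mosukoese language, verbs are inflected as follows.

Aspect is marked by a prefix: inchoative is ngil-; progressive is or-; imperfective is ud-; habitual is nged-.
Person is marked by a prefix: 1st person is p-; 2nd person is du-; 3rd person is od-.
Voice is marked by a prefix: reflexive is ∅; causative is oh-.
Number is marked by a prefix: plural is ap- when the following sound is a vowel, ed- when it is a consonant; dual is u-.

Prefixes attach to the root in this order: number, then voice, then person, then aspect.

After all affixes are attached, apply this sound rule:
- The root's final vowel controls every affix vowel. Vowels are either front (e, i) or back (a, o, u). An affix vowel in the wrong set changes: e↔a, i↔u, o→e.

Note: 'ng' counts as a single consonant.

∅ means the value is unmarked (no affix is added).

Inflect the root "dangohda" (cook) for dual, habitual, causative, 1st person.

Attach number dual u- → udangohda.
Attach voice causative oh- → ohudangohda.
Attach person 1st person p- → pohudangohda.
Attach aspect habitual nged- → ngedpohudangohda.
Apply vowel harmony: ngedpohudangohda → ngadpohudangohda.

ngadpohudangohda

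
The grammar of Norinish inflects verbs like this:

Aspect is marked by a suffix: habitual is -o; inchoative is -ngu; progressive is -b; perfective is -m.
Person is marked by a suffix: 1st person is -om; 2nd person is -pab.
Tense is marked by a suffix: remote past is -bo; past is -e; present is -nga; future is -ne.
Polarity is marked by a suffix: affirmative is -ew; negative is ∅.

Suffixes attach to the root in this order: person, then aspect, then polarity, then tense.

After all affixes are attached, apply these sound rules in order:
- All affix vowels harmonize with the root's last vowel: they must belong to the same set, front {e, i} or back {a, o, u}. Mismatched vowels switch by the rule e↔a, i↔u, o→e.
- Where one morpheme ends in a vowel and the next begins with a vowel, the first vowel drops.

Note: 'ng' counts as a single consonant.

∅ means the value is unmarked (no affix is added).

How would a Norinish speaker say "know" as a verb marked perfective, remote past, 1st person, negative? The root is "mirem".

Attach person 1st person -om → miremom.
Attach aspect perfective -m → miremomm.
polarity = negative: zero marking, form stays miremomm.
Attach tense remote past -bo → miremommbo.
Apply vowel harmony: miremommbo → mirememmbe.
Vowel deletion: no change.

mirememmbe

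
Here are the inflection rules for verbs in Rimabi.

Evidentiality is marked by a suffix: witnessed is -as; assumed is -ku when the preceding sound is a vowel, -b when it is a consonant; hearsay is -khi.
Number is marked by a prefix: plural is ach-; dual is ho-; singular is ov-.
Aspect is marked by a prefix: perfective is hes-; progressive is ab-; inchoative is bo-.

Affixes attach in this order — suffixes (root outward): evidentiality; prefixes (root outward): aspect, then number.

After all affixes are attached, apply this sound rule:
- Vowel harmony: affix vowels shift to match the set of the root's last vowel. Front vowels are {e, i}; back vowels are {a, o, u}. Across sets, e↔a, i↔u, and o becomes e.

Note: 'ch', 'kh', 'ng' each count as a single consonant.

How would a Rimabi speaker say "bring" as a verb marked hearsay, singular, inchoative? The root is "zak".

Attach evidentiality hearsay -khi → zakkhi.
Attach aspect inchoative bo- → bozakkhi.
Attach number singular ov- → ovbozakkhi.
Apply vowel harmony: ovbozakkhi → ovbozakkhu.

ovbozakkhu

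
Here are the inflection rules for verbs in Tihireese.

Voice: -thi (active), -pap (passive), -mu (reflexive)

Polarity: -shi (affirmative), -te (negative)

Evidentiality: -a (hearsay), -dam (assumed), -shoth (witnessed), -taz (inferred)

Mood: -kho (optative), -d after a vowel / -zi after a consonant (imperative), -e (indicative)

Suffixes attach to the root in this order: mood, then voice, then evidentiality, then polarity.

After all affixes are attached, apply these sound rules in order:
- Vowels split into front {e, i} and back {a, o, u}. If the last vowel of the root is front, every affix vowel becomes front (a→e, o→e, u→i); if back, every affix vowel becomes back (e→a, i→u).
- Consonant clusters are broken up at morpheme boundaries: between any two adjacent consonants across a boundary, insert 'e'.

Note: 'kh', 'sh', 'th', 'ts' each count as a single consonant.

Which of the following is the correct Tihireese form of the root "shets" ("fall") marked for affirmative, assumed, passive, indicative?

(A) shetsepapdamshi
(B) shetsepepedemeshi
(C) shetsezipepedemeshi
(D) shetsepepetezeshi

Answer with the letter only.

B

Attach mood indicative -e → shetse.
Attach voice passive -pap → shetsepap.
Attach evidentiality assumed -dam → shetsepapdam.
Attach polarity affirmative -shi → shetsepapdamshi.
Apply vowel harmony: shetsepapdamshi → shetsepepdemshi.
Apply epenthesis: shetsepepdemshi → shetsepepedemeshi.
So the correct form is shetsepepedemeshi, option (B).
(D) shetsepepetezeshi is wrong: it uses inferred instead of assumed for evidentiality.
(A) shetsepapdamshi is wrong: it fails to apply the sound rule(s).
(C) shetsezipepedemeshi is wrong: it uses imperative instead of indicative for mood.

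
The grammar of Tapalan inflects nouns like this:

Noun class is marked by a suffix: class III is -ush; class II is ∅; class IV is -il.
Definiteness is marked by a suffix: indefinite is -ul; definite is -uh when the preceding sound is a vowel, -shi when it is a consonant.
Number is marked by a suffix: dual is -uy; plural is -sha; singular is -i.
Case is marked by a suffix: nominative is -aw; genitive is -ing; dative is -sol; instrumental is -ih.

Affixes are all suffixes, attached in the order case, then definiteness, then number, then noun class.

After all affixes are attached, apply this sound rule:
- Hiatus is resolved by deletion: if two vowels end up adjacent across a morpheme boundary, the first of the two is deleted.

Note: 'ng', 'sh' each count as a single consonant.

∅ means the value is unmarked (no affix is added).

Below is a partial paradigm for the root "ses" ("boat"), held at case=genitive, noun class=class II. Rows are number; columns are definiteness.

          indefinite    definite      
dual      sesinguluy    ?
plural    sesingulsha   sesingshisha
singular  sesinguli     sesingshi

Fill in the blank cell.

sesingshuy

Attach case genitive -ing → sesing.
Attach definiteness definite -shi (after consonant 'ng') → sesingshi.
Attach number dual -uy → sesingshiuy.
noun class = class II: zero marking, form stays sesingshiuy.
Apply vowel deletion: sesingshiuy → sesingshuy.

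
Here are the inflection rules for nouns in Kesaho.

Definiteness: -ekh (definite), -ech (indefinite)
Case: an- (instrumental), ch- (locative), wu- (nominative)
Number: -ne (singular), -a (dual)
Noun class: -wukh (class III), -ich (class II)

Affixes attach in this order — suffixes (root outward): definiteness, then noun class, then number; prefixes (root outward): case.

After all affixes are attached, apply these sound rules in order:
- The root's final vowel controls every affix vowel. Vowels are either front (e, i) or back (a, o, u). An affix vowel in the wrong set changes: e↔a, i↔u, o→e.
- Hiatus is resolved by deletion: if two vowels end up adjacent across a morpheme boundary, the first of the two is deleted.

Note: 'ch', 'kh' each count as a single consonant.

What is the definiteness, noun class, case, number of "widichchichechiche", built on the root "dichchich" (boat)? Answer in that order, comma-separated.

indefinite, class II, nominative, dual

Segment: wu-dichchich-ech-ich-a.
definiteness: -ech → indefinite.
noun class: -ich → class II.
case: wu- → nominative.
number: -a → dual.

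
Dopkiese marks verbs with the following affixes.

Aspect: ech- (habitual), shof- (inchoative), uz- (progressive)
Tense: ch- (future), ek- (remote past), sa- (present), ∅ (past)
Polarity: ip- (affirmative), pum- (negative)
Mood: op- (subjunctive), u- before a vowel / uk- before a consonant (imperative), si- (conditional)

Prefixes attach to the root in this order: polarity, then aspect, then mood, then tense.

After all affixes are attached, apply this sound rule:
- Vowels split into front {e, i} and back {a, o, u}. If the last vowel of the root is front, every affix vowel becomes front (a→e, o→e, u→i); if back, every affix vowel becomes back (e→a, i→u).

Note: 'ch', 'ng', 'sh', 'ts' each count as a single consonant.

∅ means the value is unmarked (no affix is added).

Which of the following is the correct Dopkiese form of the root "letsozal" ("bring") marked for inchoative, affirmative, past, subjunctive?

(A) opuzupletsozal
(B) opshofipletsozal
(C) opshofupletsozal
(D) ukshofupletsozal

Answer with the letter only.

C

Attach polarity affirmative ip- → ipletsozal.
Attach aspect inchoative shof- → shofipletsozal.
Attach mood subjunctive op- → opshofipletsozal.
tense = past: zero marking, form stays opshofipletsozal.
Apply vowel harmony: opshofipletsozal → opshofupletsozal.
So the correct form is opshofupletsozal, option (C).
(A) opuzupletsozal is wrong: it uses progressive instead of inchoative for aspect.
(D) ukshofupletsozal is wrong: it uses imperative instead of subjunctive for mood.
(B) opshofipletsozal is wrong: it fails to apply the sound rule(s).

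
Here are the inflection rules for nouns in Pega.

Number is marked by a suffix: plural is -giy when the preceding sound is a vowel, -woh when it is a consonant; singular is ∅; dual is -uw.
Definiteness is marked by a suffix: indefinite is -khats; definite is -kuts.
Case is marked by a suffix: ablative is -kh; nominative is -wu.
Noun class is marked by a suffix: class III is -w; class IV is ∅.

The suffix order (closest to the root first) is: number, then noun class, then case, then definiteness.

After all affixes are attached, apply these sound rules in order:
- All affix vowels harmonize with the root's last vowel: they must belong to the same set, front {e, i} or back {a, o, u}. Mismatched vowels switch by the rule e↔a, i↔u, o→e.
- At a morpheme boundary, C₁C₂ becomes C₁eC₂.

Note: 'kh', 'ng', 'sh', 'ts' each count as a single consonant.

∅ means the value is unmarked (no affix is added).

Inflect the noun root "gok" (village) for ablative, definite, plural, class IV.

gokewohekhekuts

Attach number plural -woh (after consonant 'k') → gokwoh.
noun class = class IV: zero marking, form stays gokwoh.
Attach case ablative -kh → gokwohkh.
Attach definiteness definite -kuts → gokwohkhkuts.
Vowel harmony: no change.
Apply epenthesis: gokwohkhkuts → gokewohekhekuts.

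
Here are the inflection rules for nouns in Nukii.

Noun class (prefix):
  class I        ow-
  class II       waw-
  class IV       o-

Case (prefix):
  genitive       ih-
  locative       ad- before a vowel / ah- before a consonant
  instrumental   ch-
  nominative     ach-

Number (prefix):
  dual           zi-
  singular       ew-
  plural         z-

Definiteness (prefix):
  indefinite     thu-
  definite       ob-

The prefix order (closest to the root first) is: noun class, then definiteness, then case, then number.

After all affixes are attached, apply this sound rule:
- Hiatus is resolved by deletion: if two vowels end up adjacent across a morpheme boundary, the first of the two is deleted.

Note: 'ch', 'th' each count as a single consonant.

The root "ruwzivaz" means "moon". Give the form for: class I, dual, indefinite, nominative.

Attach noun class class I ow- → owruwzivaz.
Attach definiteness indefinite thu- → thuowruwzivaz.
Attach case nominative ach- → achthuowruwzivaz.
Attach number dual zi- → ziachthuowruwzivaz.
Apply vowel deletion: ziachthuowruwzivaz → zachthowruwzivaz.

zachthowruwzivaz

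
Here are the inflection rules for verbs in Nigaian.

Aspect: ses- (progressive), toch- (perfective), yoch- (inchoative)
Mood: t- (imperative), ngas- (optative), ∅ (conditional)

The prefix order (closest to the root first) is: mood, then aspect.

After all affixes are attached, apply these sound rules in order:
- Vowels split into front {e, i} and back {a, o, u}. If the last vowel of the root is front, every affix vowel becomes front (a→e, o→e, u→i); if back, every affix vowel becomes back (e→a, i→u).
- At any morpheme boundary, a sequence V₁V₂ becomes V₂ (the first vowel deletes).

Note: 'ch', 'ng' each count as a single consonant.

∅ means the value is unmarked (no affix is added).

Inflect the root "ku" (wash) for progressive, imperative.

sastku

Attach mood imperative t- → tku.
Attach aspect progressive ses- → sestku.
Apply vowel harmony: sestku → sastku.
Vowel deletion: no change.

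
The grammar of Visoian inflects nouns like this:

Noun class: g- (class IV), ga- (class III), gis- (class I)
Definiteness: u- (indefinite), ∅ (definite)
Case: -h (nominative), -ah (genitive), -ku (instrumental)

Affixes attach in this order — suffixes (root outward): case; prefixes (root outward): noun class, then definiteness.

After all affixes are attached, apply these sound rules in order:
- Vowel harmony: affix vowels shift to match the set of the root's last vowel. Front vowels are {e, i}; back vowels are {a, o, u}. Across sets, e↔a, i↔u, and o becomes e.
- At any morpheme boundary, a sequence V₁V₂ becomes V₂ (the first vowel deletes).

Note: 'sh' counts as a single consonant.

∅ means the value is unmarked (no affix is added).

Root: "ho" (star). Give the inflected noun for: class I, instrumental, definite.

Attach case instrumental -ku → hoku.
Attach noun class class I gis- → gishoku.
definiteness = definite: zero marking, form stays gishoku.
Apply vowel harmony: gishoku → gushoku.
Vowel deletion: no change.

gushoku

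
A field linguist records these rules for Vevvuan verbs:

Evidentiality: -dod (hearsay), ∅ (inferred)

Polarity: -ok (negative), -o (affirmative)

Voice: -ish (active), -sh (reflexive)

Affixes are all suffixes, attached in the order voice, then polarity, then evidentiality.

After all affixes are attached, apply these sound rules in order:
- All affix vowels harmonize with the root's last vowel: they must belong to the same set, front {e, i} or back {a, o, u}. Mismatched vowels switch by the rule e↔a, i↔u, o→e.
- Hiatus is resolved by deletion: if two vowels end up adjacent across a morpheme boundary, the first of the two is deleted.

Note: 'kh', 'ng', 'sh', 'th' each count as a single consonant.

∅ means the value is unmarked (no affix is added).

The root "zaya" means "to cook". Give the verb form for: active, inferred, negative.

Attach voice active -ish → zayaish.
Attach polarity negative -ok → zayaishok.
evidentiality = inferred: zero marking, form stays zayaishok.
Apply vowel harmony: zayaishok → zayaushok.
Apply vowel deletion: zayaushok → zayushok.

zayushok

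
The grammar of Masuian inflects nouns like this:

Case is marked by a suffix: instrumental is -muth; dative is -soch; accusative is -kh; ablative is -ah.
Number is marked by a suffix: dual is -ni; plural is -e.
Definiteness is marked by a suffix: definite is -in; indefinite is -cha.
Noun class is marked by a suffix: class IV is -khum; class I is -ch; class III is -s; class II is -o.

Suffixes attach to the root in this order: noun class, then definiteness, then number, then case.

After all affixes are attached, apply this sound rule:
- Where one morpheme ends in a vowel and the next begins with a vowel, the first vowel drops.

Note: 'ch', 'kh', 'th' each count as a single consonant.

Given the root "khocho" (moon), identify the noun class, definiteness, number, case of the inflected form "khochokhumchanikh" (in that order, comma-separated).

class IV, indefinite, dual, accusative

Segment: khocho-khum-cha-ni-kh.
noun class: -khum → class IV.
definiteness: -cha → indefinite.
number: -ni → dual.
case: -kh → accusative.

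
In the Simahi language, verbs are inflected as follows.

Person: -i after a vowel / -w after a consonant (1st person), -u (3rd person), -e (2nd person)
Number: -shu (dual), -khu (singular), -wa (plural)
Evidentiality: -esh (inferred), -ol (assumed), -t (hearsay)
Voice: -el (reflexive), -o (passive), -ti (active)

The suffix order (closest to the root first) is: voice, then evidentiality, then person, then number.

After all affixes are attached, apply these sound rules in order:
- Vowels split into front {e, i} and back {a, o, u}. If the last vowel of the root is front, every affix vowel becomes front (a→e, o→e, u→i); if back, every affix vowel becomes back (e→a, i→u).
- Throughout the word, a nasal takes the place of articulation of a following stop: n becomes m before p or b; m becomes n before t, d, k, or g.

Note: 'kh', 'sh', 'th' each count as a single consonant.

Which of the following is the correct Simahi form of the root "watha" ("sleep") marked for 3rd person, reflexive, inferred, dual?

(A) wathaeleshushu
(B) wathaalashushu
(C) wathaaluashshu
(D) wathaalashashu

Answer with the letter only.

Attach voice reflexive -el → wathael.
Attach evidentiality inferred -esh → wathaelesh.
Attach person 3rd person -u → wathaeleshu.
Attach number dual -shu → wathaeleshushu.
Apply vowel harmony: wathaeleshushu → wathaalashushu.
Nasal assimilation: no change.
So the correct form is wathaalashushu, option (B).
(C) wathaaluashshu is wrong: it has the affixes in the wrong order.
(D) wathaalashashu is wrong: it uses 2nd person instead of 3rd person for person.
(A) wathaeleshushu is wrong: it fails to apply the sound rule(s).

B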